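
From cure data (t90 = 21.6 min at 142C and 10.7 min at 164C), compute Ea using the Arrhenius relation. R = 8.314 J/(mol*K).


T1 = 415.15 K, T2 = 437.15 K
1/T1 - 1/T2 = 1.2122e-04
ln(t1/t2) = ln(21.6/10.7) = 0.7024
Ea = 8.314 * 0.7024 / 1.2122e-04 = 48176.8075 J/mol
Ea = 48.18 kJ/mol

48.18 kJ/mol


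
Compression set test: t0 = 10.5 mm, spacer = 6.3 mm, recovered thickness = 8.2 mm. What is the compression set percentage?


CS = (t0 - recovered) / (t0 - ts) * 100
= (10.5 - 8.2) / (10.5 - 6.3) * 100
= 2.3 / 4.2 * 100
= 54.8%

54.8%


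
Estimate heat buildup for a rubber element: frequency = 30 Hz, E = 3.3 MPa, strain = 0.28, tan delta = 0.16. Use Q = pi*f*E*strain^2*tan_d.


Q = pi * f * E * strain^2 * tan_d
= pi * 30 * 3.3 * 0.28^2 * 0.16
= pi * 30 * 3.3 * 0.0784 * 0.16
= 3.9014

Q = 3.9014


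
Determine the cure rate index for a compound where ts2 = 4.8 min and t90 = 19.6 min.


CRI = 100 / (t90 - ts2)
= 100 / (19.6 - 4.8)
= 100 / 14.8
= 6.76 min^-1

6.76 min^-1


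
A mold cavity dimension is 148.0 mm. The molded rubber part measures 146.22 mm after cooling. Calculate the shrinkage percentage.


Shrinkage = (mold - part) / mold * 100
= (148.0 - 146.22) / 148.0 * 100
= 1.78 / 148.0 * 100
= 1.2%

1.2%


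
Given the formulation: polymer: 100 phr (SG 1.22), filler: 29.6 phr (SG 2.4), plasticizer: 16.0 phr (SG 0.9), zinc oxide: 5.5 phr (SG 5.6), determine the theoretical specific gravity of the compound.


Sum of weights = 151.1
Volume contributions:
  polymer: 100/1.22 = 81.9672
  filler: 29.6/2.4 = 12.3333
  plasticizer: 16.0/0.9 = 17.7778
  zinc oxide: 5.5/5.6 = 0.9821
Sum of volumes = 113.0605
SG = 151.1 / 113.0605 = 1.336

SG = 1.336


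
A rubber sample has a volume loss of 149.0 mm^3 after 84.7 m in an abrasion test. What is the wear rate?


Rate = volume_loss / distance
= 149.0 / 84.7
= 1.759 mm^3/m

1.759 mm^3/m


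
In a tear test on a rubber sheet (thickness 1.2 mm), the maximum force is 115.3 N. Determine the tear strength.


Tear strength = force / thickness
= 115.3 / 1.2
= 96.08 N/mm

96.08 N/mm


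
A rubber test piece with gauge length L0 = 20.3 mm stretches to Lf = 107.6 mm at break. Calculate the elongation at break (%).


Elongation = (Lf - L0) / L0 * 100
= (107.6 - 20.3) / 20.3 * 100
= 87.3 / 20.3 * 100
= 430.0%

430.0%


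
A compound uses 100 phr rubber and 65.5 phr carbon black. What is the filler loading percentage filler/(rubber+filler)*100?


Filler % = filler / (rubber + filler) * 100
= 65.5 / (100 + 65.5) * 100
= 65.5 / 165.5 * 100
= 39.58%

39.58%


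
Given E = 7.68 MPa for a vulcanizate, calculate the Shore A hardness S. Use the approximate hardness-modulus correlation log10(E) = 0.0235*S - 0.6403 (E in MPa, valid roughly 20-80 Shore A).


log10(E) = 0.0235*S - 0.6403  =>  S = (log10(E) + 0.6403) / 0.0235
log10(7.68) = 0.885361
S = (0.885361 + 0.6403) / 0.0235 = 1.525661 / 0.0235
S = 64.9

Shore A = 64.9


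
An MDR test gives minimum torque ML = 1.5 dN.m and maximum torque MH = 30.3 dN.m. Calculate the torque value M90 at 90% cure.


M90 = ML + 0.9 * (MH - ML)
M90 = 1.5 + 0.9 * (30.3 - 1.5)
M90 = 1.5 + 0.9 * 28.8
M90 = 27.42 dN.m

27.42 dN.m


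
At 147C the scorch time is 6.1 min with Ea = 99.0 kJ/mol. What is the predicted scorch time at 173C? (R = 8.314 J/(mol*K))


Convert temperatures: T1 = 147 + 273.15 = 420.15 K, T2 = 173 + 273.15 = 446.15 K
ts2_new = 6.1 * exp(99000 / 8.314 * (1/446.15 - 1/420.15))
1/T2 - 1/T1 = -1.3870e-04
ts2_new = 1.17 min

1.17 min


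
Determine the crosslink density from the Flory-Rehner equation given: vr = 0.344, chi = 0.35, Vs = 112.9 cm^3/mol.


ln(1 - vr) = ln(1 - 0.344) = -0.4216
Numerator = -((-0.4216) + 0.344 + 0.35 * 0.344^2) = 0.0362
Denominator = 112.9 * (0.344^(1/3) - 0.344/2) = 59.6879
nu = 0.0362 / 59.6879 = 6.0610e-04 mol/cm^3

6.0610e-04 mol/cm^3


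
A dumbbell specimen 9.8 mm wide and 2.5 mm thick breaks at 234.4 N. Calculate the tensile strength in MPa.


Area = width * thickness = 9.8 * 2.5 = 24.5 mm^2
TS = force / area = 234.4 / 24.5 = 9.57 MPa

9.57 MPa


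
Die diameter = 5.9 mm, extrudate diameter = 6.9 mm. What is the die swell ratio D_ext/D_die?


Die swell ratio = D_extrudate / D_die
= 6.9 / 5.9
= 1.169

Die swell = 1.169


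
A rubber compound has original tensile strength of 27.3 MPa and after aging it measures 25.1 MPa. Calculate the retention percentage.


Retention = aged / original * 100
= 25.1 / 27.3 * 100
= 91.9%

91.9%


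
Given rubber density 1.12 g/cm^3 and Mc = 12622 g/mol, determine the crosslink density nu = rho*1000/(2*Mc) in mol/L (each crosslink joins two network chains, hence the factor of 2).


nu = rho * 1000 / (2 * Mc)
nu = 1.12 * 1000 / (2 * 12622)
nu = 1120.0 / 25244
nu = 0.0444 mol/L

0.0444 mol/L


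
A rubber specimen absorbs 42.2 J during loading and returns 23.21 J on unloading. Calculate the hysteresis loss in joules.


Hysteresis loss = loading - unloading
= 42.2 - 23.21
= 18.99 J

18.99 J


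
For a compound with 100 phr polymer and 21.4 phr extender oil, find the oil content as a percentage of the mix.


Oil % = oil / (100 + oil) * 100
= 21.4 / (100 + 21.4) * 100
= 21.4 / 121.4 * 100
= 17.63%

17.63%


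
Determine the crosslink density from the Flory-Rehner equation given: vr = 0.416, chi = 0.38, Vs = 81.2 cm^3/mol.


ln(1 - vr) = ln(1 - 0.416) = -0.5379
Numerator = -((-0.5379) + 0.416 + 0.38 * 0.416^2) = 0.0561
Denominator = 81.2 * (0.416^(1/3) - 0.416/2) = 43.7264
nu = 0.0561 / 43.7264 = 0.0013 mol/cm^3

0.0013 mol/cm^3


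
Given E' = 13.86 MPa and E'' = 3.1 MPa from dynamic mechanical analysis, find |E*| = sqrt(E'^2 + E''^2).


|E*| = sqrt(E'^2 + E''^2)
= sqrt(13.86^2 + 3.1^2)
= sqrt(192.0996 + 9.6100)
= 14.202 MPa

14.202 MPa


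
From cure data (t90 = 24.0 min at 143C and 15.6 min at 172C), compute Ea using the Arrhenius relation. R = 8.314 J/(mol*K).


T1 = 416.15 K, T2 = 445.15 K
1/T1 - 1/T2 = 1.5655e-04
ln(t1/t2) = ln(24.0/15.6) = 0.4308
Ea = 8.314 * 0.4308 / 1.5655e-04 = 22878.4591 J/mol
Ea = 22.88 kJ/mol

22.88 kJ/mol


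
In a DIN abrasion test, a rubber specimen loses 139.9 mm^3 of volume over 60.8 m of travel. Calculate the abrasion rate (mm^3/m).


Rate = volume_loss / distance
= 139.9 / 60.8
= 2.301 mm^3/m

2.301 mm^3/m


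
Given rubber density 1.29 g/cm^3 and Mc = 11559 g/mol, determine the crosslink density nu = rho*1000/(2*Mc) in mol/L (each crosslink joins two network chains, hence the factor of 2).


nu = rho * 1000 / (2 * Mc)
nu = 1.29 * 1000 / (2 * 11559)
nu = 1290.0 / 23118
nu = 0.0558 mol/L

0.0558 mol/L


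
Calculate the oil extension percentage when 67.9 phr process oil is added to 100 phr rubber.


Oil % = oil / (100 + oil) * 100
= 67.9 / (100 + 67.9) * 100
= 67.9 / 167.9 * 100
= 40.44%

40.44%


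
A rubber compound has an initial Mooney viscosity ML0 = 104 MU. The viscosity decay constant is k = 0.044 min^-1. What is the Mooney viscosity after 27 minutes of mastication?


ML = ML0 * exp(-k * t)
ML = 104 * exp(-0.044 * 27)
ML = 104 * 0.3048
ML = 31.7 MU

31.7 MU


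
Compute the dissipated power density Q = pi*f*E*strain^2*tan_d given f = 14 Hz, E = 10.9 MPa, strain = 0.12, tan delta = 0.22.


Q = pi * f * E * strain^2 * tan_d
= pi * 14 * 10.9 * 0.12^2 * 0.22
= pi * 14 * 10.9 * 0.0144 * 0.22
= 1.5188

Q = 1.5188


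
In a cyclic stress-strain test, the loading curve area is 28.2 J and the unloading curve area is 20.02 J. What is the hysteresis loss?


Hysteresis loss = loading - unloading
= 28.2 - 20.02
= 8.18 J

8.18 J


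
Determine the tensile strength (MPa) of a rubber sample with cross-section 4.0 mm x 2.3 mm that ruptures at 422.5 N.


Area = width * thickness = 4.0 * 2.3 = 9.2 mm^2
TS = force / area = 422.5 / 9.2 = 45.92 MPa

45.92 MPa


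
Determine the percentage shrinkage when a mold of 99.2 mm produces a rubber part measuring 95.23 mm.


Shrinkage = (mold - part) / mold * 100
= (99.2 - 95.23) / 99.2 * 100
= 3.97 / 99.2 * 100
= 4.0%

4.0%


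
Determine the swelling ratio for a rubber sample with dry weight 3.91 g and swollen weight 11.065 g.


Q = W_swollen / W_dry
Q = 11.065 / 3.91
Q = 2.83

Q = 2.83


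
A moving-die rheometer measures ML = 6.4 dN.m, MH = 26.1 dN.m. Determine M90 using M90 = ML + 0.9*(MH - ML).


M90 = ML + 0.9 * (MH - ML)
M90 = 6.4 + 0.9 * (26.1 - 6.4)
M90 = 6.4 + 0.9 * 19.7
M90 = 24.13 dN.m

24.13 dN.m


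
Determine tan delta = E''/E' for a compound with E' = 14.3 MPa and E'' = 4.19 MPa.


tan delta = E'' / E'
= 4.19 / 14.3
= 0.293

tan delta = 0.293


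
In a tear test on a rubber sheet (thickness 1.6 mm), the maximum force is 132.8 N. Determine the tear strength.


Tear strength = force / thickness
= 132.8 / 1.6
= 83.0 N/mm

83.0 N/mm


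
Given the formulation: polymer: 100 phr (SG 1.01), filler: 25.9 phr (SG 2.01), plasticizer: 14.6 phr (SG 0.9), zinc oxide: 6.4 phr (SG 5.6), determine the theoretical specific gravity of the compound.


Sum of weights = 146.9
Volume contributions:
  polymer: 100/1.01 = 99.0099
  filler: 25.9/2.01 = 12.8856
  plasticizer: 14.6/0.9 = 16.2222
  zinc oxide: 6.4/5.6 = 1.1429
Sum of volumes = 129.2606
SG = 146.9 / 129.2606 = 1.136

SG = 1.136


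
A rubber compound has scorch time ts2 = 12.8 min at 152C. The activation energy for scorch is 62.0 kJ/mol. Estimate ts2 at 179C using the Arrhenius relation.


Convert temperatures: T1 = 152 + 273.15 = 425.15 K, T2 = 179 + 273.15 = 452.15 K
ts2_new = 12.8 * exp(62000 / 8.314 * (1/452.15 - 1/425.15))
1/T2 - 1/T1 = -1.4046e-04
ts2_new = 4.49 min

4.49 min


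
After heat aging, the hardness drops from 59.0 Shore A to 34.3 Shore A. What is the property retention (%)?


Retention = aged / original * 100
= 34.3 / 59.0 * 100
= 58.1%

58.1%


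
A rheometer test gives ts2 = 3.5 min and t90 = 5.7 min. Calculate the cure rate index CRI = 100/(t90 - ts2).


CRI = 100 / (t90 - ts2)
= 100 / (5.7 - 3.5)
= 100 / 2.2
= 45.45 min^-1

45.45 min^-1


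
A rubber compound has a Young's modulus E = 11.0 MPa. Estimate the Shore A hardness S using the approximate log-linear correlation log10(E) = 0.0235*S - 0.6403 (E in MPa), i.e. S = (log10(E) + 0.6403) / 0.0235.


log10(E) = 0.0235*S - 0.6403  =>  S = (log10(E) + 0.6403) / 0.0235
log10(11.0) = 1.041393
S = (1.041393 + 0.6403) / 0.0235 = 1.681693 / 0.0235
S = 71.6

Shore A = 71.6


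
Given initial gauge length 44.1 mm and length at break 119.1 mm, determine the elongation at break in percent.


Elongation = (Lf - L0) / L0 * 100
= (119.1 - 44.1) / 44.1 * 100
= 75.0 / 44.1 * 100
= 170.1%

170.1%


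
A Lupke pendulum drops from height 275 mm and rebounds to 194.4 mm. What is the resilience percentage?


Resilience = h_rebound / h_drop * 100
= 194.4 / 275 * 100
= 70.7%

70.7%


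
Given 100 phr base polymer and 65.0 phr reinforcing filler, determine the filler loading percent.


Filler % = filler / (rubber + filler) * 100
= 65.0 / (100 + 65.0) * 100
= 65.0 / 165.0 * 100
= 39.39%

39.39%


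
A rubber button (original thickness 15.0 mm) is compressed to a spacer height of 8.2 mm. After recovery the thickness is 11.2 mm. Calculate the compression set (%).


CS = (t0 - recovered) / (t0 - ts) * 100
= (15.0 - 11.2) / (15.0 - 8.2) * 100
= 3.8 / 6.8 * 100
= 55.9%

55.9%


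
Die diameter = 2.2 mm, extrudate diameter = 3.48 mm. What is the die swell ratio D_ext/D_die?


Die swell ratio = D_extrudate / D_die
= 3.48 / 2.2
= 1.582

Die swell = 1.582


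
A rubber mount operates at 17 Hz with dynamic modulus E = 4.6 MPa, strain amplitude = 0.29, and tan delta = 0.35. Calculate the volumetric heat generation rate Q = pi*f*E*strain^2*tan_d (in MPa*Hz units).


Q = pi * f * E * strain^2 * tan_d
= pi * 17 * 4.6 * 0.29^2 * 0.35
= pi * 17 * 4.6 * 0.0841 * 0.35
= 7.2314

Q = 7.2314


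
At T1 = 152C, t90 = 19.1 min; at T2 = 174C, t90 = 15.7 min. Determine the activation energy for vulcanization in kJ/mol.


T1 = 425.15 K, T2 = 447.15 K
1/T1 - 1/T2 = 1.1573e-04
ln(t1/t2) = ln(19.1/15.7) = 0.1960
Ea = 8.314 * 0.1960 / 1.1573e-04 = 14083.1573 J/mol
Ea = 14.08 kJ/mol

14.08 kJ/mol


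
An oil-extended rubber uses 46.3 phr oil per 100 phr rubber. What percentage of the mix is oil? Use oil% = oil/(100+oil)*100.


Oil % = oil / (100 + oil) * 100
= 46.3 / (100 + 46.3) * 100
= 46.3 / 146.3 * 100
= 31.65%

31.65%


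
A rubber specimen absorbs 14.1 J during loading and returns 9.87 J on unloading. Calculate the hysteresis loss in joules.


Hysteresis loss = loading - unloading
= 14.1 - 9.87
= 4.23 J

4.23 J


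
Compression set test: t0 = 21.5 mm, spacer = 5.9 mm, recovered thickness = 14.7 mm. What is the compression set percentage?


CS = (t0 - recovered) / (t0 - ts) * 100
= (21.5 - 14.7) / (21.5 - 5.9) * 100
= 6.8 / 15.6 * 100
= 43.6%

43.6%


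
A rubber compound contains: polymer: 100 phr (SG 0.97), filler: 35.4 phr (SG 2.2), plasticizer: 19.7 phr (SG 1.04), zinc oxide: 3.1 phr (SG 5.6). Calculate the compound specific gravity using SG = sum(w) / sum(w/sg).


Sum of weights = 158.2
Volume contributions:
  polymer: 100/0.97 = 103.0928
  filler: 35.4/2.2 = 16.0909
  plasticizer: 19.7/1.04 = 18.9423
  zinc oxide: 3.1/5.6 = 0.5536
Sum of volumes = 138.6796
SG = 158.2 / 138.6796 = 1.141

SG = 1.141


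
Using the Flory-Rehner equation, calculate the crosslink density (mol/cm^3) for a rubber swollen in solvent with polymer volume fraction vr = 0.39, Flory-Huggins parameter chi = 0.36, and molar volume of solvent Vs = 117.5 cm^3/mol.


ln(1 - vr) = ln(1 - 0.39) = -0.4943
Numerator = -((-0.4943) + 0.39 + 0.36 * 0.39^2) = 0.0495
Denominator = 117.5 * (0.39^(1/3) - 0.39/2) = 62.9347
nu = 0.0495 / 62.9347 = 7.8717e-04 mol/cm^3

7.8717e-04 mol/cm^3


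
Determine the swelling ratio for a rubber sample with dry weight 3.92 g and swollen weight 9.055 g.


Q = W_swollen / W_dry
Q = 9.055 / 3.92
Q = 2.31

Q = 2.31


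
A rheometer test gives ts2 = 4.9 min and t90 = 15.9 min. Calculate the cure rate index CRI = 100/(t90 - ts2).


CRI = 100 / (t90 - ts2)
= 100 / (15.9 - 4.9)
= 100 / 11.0
= 9.09 min^-1

9.09 min^-1


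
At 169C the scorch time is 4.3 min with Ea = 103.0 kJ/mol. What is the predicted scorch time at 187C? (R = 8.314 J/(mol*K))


Convert temperatures: T1 = 169 + 273.15 = 442.15 K, T2 = 187 + 273.15 = 460.15 K
ts2_new = 4.3 * exp(103000 / 8.314 * (1/460.15 - 1/442.15))
1/T2 - 1/T1 = -8.8472e-05
ts2_new = 1.44 min

1.44 min


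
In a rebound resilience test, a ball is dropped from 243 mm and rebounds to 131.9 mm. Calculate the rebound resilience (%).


Resilience = h_rebound / h_drop * 100
= 131.9 / 243 * 100
= 54.3%

54.3%


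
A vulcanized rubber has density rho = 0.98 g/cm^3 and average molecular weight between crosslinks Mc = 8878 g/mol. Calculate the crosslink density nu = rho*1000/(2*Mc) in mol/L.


nu = rho * 1000 / (2 * Mc)
nu = 0.98 * 1000 / (2 * 8878)
nu = 980.0 / 17756
nu = 0.0552 mol/L

0.0552 mol/L


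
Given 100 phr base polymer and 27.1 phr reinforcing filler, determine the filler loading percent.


Filler % = filler / (rubber + filler) * 100
= 27.1 / (100 + 27.1) * 100
= 27.1 / 127.1 * 100
= 21.32%

21.32%


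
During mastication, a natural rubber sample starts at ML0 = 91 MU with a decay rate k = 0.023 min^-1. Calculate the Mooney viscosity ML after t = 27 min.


ML = ML0 * exp(-k * t)
ML = 91 * exp(-0.023 * 27)
ML = 91 * 0.5374
ML = 48.9 MU

48.9 MU


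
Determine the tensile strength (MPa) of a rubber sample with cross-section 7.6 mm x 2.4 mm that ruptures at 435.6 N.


Area = width * thickness = 7.6 * 2.4 = 18.24 mm^2
TS = force / area = 435.6 / 18.24 = 23.88 MPa

23.88 MPa


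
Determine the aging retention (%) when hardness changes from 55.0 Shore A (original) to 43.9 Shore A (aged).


Retention = aged / original * 100
= 43.9 / 55.0 * 100
= 79.8%

79.8%


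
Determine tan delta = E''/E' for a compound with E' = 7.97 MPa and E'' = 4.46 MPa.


tan delta = E'' / E'
= 4.46 / 7.97
= 0.5596

tan delta = 0.5596


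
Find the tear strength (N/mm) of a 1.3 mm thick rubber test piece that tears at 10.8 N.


Tear strength = force / thickness
= 10.8 / 1.3
= 8.31 N/mm

8.31 N/mm


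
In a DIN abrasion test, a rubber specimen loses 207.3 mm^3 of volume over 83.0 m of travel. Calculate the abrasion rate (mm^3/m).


Rate = volume_loss / distance
= 207.3 / 83.0
= 2.498 mm^3/m

2.498 mm^3/m


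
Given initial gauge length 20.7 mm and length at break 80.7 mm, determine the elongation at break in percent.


Elongation = (Lf - L0) / L0 * 100
= (80.7 - 20.7) / 20.7 * 100
= 60.0 / 20.7 * 100
= 289.9%

289.9%


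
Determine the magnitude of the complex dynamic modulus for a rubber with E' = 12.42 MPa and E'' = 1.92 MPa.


|E*| = sqrt(E'^2 + E''^2)
= sqrt(12.42^2 + 1.92^2)
= sqrt(154.2564 + 3.6864)
= 12.568 MPa

12.568 MPa


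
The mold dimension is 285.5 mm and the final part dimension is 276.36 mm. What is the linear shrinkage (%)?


Shrinkage = (mold - part) / mold * 100
= (285.5 - 276.36) / 285.5 * 100
= 9.14 / 285.5 * 100
= 3.2%

3.2%


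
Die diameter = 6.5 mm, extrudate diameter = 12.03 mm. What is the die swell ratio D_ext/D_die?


Die swell ratio = D_extrudate / D_die
= 12.03 / 6.5
= 1.851

Die swell = 1.851


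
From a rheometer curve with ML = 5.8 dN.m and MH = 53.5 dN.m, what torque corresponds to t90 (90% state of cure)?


M90 = ML + 0.9 * (MH - ML)
M90 = 5.8 + 0.9 * (53.5 - 5.8)
M90 = 5.8 + 0.9 * 47.7
M90 = 48.73 dN.m

48.73 dN.m


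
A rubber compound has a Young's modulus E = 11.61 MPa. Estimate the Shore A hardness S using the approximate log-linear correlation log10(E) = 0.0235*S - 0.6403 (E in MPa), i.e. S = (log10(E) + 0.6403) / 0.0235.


log10(E) = 0.0235*S - 0.6403  =>  S = (log10(E) + 0.6403) / 0.0235
log10(11.61) = 1.064832
S = (1.064832 + 0.6403) / 0.0235 = 1.705132 / 0.0235
S = 72.6

Shore A = 72.6


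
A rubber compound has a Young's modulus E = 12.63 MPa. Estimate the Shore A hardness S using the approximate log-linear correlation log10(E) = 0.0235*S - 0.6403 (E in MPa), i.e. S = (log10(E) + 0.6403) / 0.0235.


log10(E) = 0.0235*S - 0.6403  =>  S = (log10(E) + 0.6403) / 0.0235
log10(12.63) = 1.101403
S = (1.101403 + 0.6403) / 0.0235 = 1.741703 / 0.0235
S = 74.1

Shore A = 74.1


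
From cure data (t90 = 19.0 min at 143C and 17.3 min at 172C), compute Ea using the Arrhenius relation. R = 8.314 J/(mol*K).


T1 = 416.15 K, T2 = 445.15 K
1/T1 - 1/T2 = 1.5655e-04
ln(t1/t2) = ln(19.0/17.3) = 0.0937
Ea = 8.314 * 0.0937 / 1.5655e-04 = 4978.0402 J/mol
Ea = 4.98 kJ/mol

4.98 kJ/mol


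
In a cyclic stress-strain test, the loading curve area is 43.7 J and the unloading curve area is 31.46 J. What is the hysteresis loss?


Hysteresis loss = loading - unloading
= 43.7 - 31.46
= 12.24 J

12.24 J


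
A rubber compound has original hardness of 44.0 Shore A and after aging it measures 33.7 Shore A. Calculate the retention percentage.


Retention = aged / original * 100
= 33.7 / 44.0 * 100
= 76.6%

76.6%


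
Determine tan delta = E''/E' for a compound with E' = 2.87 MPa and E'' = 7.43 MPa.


tan delta = E'' / E'
= 7.43 / 2.87
= 2.5889

tan delta = 2.5889


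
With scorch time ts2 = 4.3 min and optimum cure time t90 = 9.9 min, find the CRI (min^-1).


CRI = 100 / (t90 - ts2)
= 100 / (9.9 - 4.3)
= 100 / 5.6
= 17.86 min^-1

17.86 min^-1


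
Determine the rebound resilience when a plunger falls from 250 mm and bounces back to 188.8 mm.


Resilience = h_rebound / h_drop * 100
= 188.8 / 250 * 100
= 75.5%

75.5%


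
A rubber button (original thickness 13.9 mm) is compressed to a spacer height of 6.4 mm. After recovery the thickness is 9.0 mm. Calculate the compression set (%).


CS = (t0 - recovered) / (t0 - ts) * 100
= (13.9 - 9.0) / (13.9 - 6.4) * 100
= 4.9 / 7.5 * 100
= 65.3%

65.3%


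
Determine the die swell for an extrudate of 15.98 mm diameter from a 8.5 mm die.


Die swell ratio = D_extrudate / D_die
= 15.98 / 8.5
= 1.88

Die swell = 1.88


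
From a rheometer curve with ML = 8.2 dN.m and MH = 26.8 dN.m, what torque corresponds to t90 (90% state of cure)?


M90 = ML + 0.9 * (MH - ML)
M90 = 8.2 + 0.9 * (26.8 - 8.2)
M90 = 8.2 + 0.9 * 18.6
M90 = 24.94 dN.m

24.94 dN.m


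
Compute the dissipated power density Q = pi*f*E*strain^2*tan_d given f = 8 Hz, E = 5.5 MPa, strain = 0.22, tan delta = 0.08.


Q = pi * f * E * strain^2 * tan_d
= pi * 8 * 5.5 * 0.22^2 * 0.08
= pi * 8 * 5.5 * 0.0484 * 0.08
= 0.5352

Q = 0.5352


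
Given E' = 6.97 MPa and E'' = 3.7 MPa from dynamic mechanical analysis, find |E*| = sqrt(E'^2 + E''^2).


|E*| = sqrt(E'^2 + E''^2)
= sqrt(6.97^2 + 3.7^2)
= sqrt(48.5809 + 13.6900)
= 7.891 MPa

7.891 MPa


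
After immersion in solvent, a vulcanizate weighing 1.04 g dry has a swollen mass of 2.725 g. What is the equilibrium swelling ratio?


Q = W_swollen / W_dry
Q = 2.725 / 1.04
Q = 2.62

Q = 2.62


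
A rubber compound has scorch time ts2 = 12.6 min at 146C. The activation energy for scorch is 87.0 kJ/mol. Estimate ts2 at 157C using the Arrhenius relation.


Convert temperatures: T1 = 146 + 273.15 = 419.15 K, T2 = 157 + 273.15 = 430.15 K
ts2_new = 12.6 * exp(87000 / 8.314 * (1/430.15 - 1/419.15))
1/T2 - 1/T1 = -6.1010e-05
ts2_new = 6.65 min

6.65 min


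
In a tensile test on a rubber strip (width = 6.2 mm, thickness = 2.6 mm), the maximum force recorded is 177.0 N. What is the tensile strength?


Area = width * thickness = 6.2 * 2.6 = 16.12 mm^2
TS = force / area = 177.0 / 16.12 = 10.98 MPa

10.98 MPa


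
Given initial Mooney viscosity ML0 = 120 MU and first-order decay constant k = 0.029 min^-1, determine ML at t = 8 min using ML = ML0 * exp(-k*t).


ML = ML0 * exp(-k * t)
ML = 120 * exp(-0.029 * 8)
ML = 120 * 0.7929
ML = 95.15 MU

95.15 MU


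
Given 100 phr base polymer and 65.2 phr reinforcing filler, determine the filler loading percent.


Filler % = filler / (rubber + filler) * 100
= 65.2 / (100 + 65.2) * 100
= 65.2 / 165.2 * 100
= 39.47%

39.47%


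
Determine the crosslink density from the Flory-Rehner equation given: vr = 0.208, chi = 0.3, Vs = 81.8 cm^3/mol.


ln(1 - vr) = ln(1 - 0.208) = -0.2332
Numerator = -((-0.2332) + 0.208 + 0.3 * 0.208^2) = 0.0122
Denominator = 81.8 * (0.208^(1/3) - 0.208/2) = 39.9592
nu = 0.0122 / 39.9592 = 3.0568e-04 mol/cm^3

3.0568e-04 mol/cm^3


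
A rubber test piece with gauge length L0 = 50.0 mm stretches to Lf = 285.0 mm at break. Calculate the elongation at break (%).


Elongation = (Lf - L0) / L0 * 100
= (285.0 - 50.0) / 50.0 * 100
= 235.0 / 50.0 * 100
= 470.0%

470.0%


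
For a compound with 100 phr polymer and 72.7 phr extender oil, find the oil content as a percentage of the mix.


Oil % = oil / (100 + oil) * 100
= 72.7 / (100 + 72.7) * 100
= 72.7 / 172.7 * 100
= 42.1%

42.1%


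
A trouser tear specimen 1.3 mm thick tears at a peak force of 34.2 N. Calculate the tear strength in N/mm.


Tear strength = force / thickness
= 34.2 / 1.3
= 26.31 N/mm

26.31 N/mm


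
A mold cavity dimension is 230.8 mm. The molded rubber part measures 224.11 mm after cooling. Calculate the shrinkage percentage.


Shrinkage = (mold - part) / mold * 100
= (230.8 - 224.11) / 230.8 * 100
= 6.69 / 230.8 * 100
= 2.9%

2.9%


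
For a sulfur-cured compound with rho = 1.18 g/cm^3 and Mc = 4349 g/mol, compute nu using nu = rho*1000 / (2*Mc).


nu = rho * 1000 / (2 * Mc)
nu = 1.18 * 1000 / (2 * 4349)
nu = 1180.0 / 8698
nu = 0.1357 mol/L

0.1357 mol/L


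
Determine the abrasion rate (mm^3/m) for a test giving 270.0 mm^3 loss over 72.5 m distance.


Rate = volume_loss / distance
= 270.0 / 72.5
= 3.724 mm^3/m

3.724 mm^3/m


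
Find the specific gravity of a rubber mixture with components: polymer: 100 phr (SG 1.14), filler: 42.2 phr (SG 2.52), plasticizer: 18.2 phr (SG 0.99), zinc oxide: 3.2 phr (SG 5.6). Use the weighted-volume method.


Sum of weights = 163.6
Volume contributions:
  polymer: 100/1.14 = 87.7193
  filler: 42.2/2.52 = 16.7460
  plasticizer: 18.2/0.99 = 18.3838
  zinc oxide: 3.2/5.6 = 0.5714
Sum of volumes = 123.4206
SG = 163.6 / 123.4206 = 1.326

SG = 1.326


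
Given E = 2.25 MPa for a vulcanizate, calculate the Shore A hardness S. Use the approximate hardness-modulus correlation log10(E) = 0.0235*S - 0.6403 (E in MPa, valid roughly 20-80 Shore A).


log10(E) = 0.0235*S - 0.6403  =>  S = (log10(E) + 0.6403) / 0.0235
log10(2.25) = 0.352183
S = (0.352183 + 0.6403) / 0.0235 = 0.992483 / 0.0235
S = 42.2

Shore A = 42.2


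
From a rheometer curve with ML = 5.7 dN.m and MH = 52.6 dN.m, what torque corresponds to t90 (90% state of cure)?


M90 = ML + 0.9 * (MH - ML)
M90 = 5.7 + 0.9 * (52.6 - 5.7)
M90 = 5.7 + 0.9 * 46.9
M90 = 47.91 dN.m

47.91 dN.m


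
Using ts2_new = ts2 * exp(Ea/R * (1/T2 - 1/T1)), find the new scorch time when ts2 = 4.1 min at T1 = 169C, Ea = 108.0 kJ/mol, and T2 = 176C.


Convert temperatures: T1 = 169 + 273.15 = 442.15 K, T2 = 176 + 273.15 = 449.15 K
ts2_new = 4.1 * exp(108000 / 8.314 * (1/449.15 - 1/442.15))
1/T2 - 1/T1 = -3.5248e-05
ts2_new = 2.59 min

2.59 min


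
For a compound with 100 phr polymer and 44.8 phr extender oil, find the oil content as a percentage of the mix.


Oil % = oil / (100 + oil) * 100
= 44.8 / (100 + 44.8) * 100
= 44.8 / 144.8 * 100
= 30.94%

30.94%


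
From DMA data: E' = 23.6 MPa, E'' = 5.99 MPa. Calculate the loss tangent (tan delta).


tan delta = E'' / E'
= 5.99 / 23.6
= 0.2538

tan delta = 0.2538


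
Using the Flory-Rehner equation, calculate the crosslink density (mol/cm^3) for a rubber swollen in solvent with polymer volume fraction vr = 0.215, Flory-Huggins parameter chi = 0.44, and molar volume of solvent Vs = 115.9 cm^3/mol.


ln(1 - vr) = ln(1 - 0.215) = -0.2421
Numerator = -((-0.2421) + 0.215 + 0.44 * 0.215^2) = 0.0067
Denominator = 115.9 * (0.215^(1/3) - 0.215/2) = 56.9733
nu = 0.0067 / 56.9733 = 1.1817e-04 mol/cm^3

1.1817e-04 mol/cm^3


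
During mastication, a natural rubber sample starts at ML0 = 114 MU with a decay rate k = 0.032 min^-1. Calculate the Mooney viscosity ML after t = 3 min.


ML = ML0 * exp(-k * t)
ML = 114 * exp(-0.032 * 3)
ML = 114 * 0.9085
ML = 103.56 MU

103.56 MU


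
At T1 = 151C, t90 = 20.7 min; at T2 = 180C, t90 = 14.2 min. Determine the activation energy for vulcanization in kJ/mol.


T1 = 424.15 K, T2 = 453.15 K
1/T1 - 1/T2 = 1.5088e-04
ln(t1/t2) = ln(20.7/14.2) = 0.3769
Ea = 8.314 * 0.3769 / 1.5088e-04 = 20767.7809 J/mol
Ea = 20.77 kJ/mol

20.77 kJ/mol


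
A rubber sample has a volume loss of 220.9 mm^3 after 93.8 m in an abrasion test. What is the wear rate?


Rate = volume_loss / distance
= 220.9 / 93.8
= 2.355 mm^3/m

2.355 mm^3/m


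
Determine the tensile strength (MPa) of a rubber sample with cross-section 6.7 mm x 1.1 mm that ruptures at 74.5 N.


Area = width * thickness = 6.7 * 1.1 = 7.37 mm^2
TS = force / area = 74.5 / 7.37 = 10.11 MPa

10.11 MPa


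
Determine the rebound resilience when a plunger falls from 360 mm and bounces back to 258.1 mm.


Resilience = h_rebound / h_drop * 100
= 258.1 / 360 * 100
= 71.7%

71.7%


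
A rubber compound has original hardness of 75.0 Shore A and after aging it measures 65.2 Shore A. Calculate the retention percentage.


Retention = aged / original * 100
= 65.2 / 75.0 * 100
= 86.9%

86.9%


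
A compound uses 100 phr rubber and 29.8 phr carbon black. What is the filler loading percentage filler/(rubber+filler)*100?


Filler % = filler / (rubber + filler) * 100
= 29.8 / (100 + 29.8) * 100
= 29.8 / 129.8 * 100
= 22.96%

22.96%


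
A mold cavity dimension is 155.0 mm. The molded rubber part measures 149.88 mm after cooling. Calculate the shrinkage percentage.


Shrinkage = (mold - part) / mold * 100
= (155.0 - 149.88) / 155.0 * 100
= 5.12 / 155.0 * 100
= 3.3%

3.3%


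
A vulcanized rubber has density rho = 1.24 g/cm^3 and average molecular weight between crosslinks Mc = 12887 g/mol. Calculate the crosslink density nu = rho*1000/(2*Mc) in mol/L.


nu = rho * 1000 / (2 * Mc)
nu = 1.24 * 1000 / (2 * 12887)
nu = 1240.0 / 25774
nu = 0.0481 mol/L

0.0481 mol/L


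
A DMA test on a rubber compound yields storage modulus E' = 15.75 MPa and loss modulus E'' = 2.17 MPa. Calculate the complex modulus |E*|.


|E*| = sqrt(E'^2 + E''^2)
= sqrt(15.75^2 + 2.17^2)
= sqrt(248.0625 + 4.7089)
= 15.899 MPa

15.899 MPa


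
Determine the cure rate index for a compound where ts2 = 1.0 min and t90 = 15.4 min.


CRI = 100 / (t90 - ts2)
= 100 / (15.4 - 1.0)
= 100 / 14.4
= 6.94 min^-1

6.94 min^-1


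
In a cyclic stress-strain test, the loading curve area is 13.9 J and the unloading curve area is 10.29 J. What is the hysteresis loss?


Hysteresis loss = loading - unloading
= 13.9 - 10.29
= 3.61 J

3.61 J


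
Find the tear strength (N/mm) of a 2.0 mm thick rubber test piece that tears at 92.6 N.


Tear strength = force / thickness
= 92.6 / 2.0
= 46.3 N/mm

46.3 N/mm


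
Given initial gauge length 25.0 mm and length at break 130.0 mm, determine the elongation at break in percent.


Elongation = (Lf - L0) / L0 * 100
= (130.0 - 25.0) / 25.0 * 100
= 105.0 / 25.0 * 100
= 420.0%

420.0%


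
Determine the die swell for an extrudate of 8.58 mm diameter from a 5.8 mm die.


Die swell ratio = D_extrudate / D_die
= 8.58 / 5.8
= 1.479

Die swell = 1.479


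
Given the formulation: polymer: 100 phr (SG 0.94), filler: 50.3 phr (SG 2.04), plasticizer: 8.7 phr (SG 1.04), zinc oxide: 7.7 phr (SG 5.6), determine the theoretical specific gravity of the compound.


Sum of weights = 166.7
Volume contributions:
  polymer: 100/0.94 = 106.3830
  filler: 50.3/2.04 = 24.6569
  plasticizer: 8.7/1.04 = 8.3654
  zinc oxide: 7.7/5.6 = 1.3750
Sum of volumes = 140.7802
SG = 166.7 / 140.7802 = 1.184

SG = 1.184


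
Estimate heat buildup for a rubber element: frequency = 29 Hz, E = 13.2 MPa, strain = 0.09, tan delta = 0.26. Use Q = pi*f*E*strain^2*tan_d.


Q = pi * f * E * strain^2 * tan_d
= pi * 29 * 13.2 * 0.09^2 * 0.26
= pi * 29 * 13.2 * 0.0081 * 0.26
= 2.5327

Q = 2.5327


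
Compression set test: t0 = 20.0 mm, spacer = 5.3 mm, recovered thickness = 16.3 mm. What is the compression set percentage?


CS = (t0 - recovered) / (t0 - ts) * 100
= (20.0 - 16.3) / (20.0 - 5.3) * 100
= 3.7 / 14.7 * 100
= 25.2%

25.2%


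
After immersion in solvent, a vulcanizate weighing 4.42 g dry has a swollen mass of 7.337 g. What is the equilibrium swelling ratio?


Q = W_swollen / W_dry
Q = 7.337 / 4.42
Q = 1.66

Q = 1.66


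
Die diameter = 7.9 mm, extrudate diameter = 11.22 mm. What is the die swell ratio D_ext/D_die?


Die swell ratio = D_extrudate / D_die
= 11.22 / 7.9
= 1.42

Die swell = 1.42


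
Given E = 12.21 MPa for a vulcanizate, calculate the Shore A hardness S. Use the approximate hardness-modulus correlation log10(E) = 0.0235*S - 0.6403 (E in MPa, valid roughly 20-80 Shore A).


log10(E) = 0.0235*S - 0.6403  =>  S = (log10(E) + 0.6403) / 0.0235
log10(12.21) = 1.086716
S = (1.086716 + 0.6403) / 0.0235 = 1.727016 / 0.0235
S = 73.5

Shore A = 73.5


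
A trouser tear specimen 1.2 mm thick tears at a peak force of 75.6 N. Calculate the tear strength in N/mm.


Tear strength = force / thickness
= 75.6 / 1.2
= 63.0 N/mm

63.0 N/mm


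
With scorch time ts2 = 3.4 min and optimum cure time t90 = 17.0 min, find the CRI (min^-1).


CRI = 100 / (t90 - ts2)
= 100 / (17.0 - 3.4)
= 100 / 13.6
= 7.35 min^-1

7.35 min^-1


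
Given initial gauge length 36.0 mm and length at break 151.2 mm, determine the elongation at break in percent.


Elongation = (Lf - L0) / L0 * 100
= (151.2 - 36.0) / 36.0 * 100
= 115.2 / 36.0 * 100
= 320.0%

320.0%


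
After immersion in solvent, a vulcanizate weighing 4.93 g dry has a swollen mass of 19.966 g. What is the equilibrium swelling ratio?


Q = W_swollen / W_dry
Q = 19.966 / 4.93
Q = 4.05

Q = 4.05


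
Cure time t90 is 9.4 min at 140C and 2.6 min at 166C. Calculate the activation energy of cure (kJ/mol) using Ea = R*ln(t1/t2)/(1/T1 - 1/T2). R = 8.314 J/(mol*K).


T1 = 413.15 K, T2 = 439.15 K
1/T1 - 1/T2 = 1.4330e-04
ln(t1/t2) = ln(9.4/2.6) = 1.2852
Ea = 8.314 * 1.2852 / 1.4330e-04 = 74563.6982 J/mol
Ea = 74.56 kJ/mol

74.56 kJ/mol


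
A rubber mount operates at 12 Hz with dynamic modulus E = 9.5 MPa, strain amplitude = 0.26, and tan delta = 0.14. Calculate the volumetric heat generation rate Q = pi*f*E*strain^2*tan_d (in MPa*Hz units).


Q = pi * f * E * strain^2 * tan_d
= pi * 12 * 9.5 * 0.26^2 * 0.14
= pi * 12 * 9.5 * 0.0676 * 0.14
= 3.3895

Q = 3.3895


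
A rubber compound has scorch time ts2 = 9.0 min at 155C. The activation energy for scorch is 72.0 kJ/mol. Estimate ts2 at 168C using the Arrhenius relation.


Convert temperatures: T1 = 155 + 273.15 = 428.15 K, T2 = 168 + 273.15 = 441.15 K
ts2_new = 9.0 * exp(72000 / 8.314 * (1/441.15 - 1/428.15))
1/T2 - 1/T1 = -6.8827e-05
ts2_new = 4.96 min

4.96 min


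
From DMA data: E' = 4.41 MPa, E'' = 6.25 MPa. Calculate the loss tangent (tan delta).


tan delta = E'' / E'
= 6.25 / 4.41
= 1.4172

tan delta = 1.4172


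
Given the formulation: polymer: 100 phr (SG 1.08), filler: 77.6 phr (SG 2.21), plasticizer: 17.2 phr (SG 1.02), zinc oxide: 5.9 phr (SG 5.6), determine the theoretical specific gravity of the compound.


Sum of weights = 200.7
Volume contributions:
  polymer: 100/1.08 = 92.5926
  filler: 77.6/2.21 = 35.1131
  plasticizer: 17.2/1.02 = 16.8627
  zinc oxide: 5.9/5.6 = 1.0536
Sum of volumes = 145.6220
SG = 200.7 / 145.6220 = 1.378

SG = 1.378


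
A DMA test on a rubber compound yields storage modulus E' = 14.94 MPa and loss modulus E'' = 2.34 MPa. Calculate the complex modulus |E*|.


|E*| = sqrt(E'^2 + E''^2)
= sqrt(14.94^2 + 2.34^2)
= sqrt(223.2036 + 5.4756)
= 15.122 MPa

15.122 MPa


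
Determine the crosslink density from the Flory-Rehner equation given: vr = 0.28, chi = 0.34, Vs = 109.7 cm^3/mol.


ln(1 - vr) = ln(1 - 0.28) = -0.3285
Numerator = -((-0.3285) + 0.28 + 0.34 * 0.28^2) = 0.0218
Denominator = 109.7 * (0.28^(1/3) - 0.28/2) = 56.4092
nu = 0.0218 / 56.4092 = 3.8731e-04 mol/cm^3

3.8731e-04 mol/cm^3


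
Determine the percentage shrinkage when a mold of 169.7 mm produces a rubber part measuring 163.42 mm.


Shrinkage = (mold - part) / mold * 100
= (169.7 - 163.42) / 169.7 * 100
= 6.28 / 169.7 * 100
= 3.7%

3.7%


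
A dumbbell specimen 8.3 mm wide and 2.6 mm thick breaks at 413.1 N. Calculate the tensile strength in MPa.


Area = width * thickness = 8.3 * 2.6 = 21.58 mm^2
TS = force / area = 413.1 / 21.58 = 19.14 MPa

19.14 MPa


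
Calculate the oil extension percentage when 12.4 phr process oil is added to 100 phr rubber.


Oil % = oil / (100 + oil) * 100
= 12.4 / (100 + 12.4) * 100
= 12.4 / 112.4 * 100
= 11.03%

11.03%


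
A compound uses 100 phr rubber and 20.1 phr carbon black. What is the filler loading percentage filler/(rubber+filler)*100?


Filler % = filler / (rubber + filler) * 100
= 20.1 / (100 + 20.1) * 100
= 20.1 / 120.1 * 100
= 16.74%

16.74%


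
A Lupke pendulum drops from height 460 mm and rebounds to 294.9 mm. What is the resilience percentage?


Resilience = h_rebound / h_drop * 100
= 294.9 / 460 * 100
= 64.1%

64.1%


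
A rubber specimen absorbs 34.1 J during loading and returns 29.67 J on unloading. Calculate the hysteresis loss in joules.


Hysteresis loss = loading - unloading
= 34.1 - 29.67
= 4.43 J

4.43 J


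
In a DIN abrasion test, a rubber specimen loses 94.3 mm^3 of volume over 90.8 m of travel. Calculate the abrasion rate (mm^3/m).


Rate = volume_loss / distance
= 94.3 / 90.8
= 1.039 mm^3/m

1.039 mm^3/m


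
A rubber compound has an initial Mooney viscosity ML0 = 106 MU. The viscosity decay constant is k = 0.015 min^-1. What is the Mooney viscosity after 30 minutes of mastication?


ML = ML0 * exp(-k * t)
ML = 106 * exp(-0.015 * 30)
ML = 106 * 0.6376
ML = 67.59 MU

67.59 MU


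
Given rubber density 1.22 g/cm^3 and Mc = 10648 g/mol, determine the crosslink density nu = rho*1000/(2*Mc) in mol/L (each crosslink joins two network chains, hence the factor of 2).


nu = rho * 1000 / (2 * Mc)
nu = 1.22 * 1000 / (2 * 10648)
nu = 1220.0 / 21296
nu = 0.0573 mol/L

0.0573 mol/L


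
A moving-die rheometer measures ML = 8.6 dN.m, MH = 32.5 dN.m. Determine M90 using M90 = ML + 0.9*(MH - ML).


M90 = ML + 0.9 * (MH - ML)
M90 = 8.6 + 0.9 * (32.5 - 8.6)
M90 = 8.6 + 0.9 * 23.9
M90 = 30.11 dN.m

30.11 dN.m


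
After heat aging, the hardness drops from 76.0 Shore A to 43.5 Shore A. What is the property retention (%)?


Retention = aged / original * 100
= 43.5 / 76.0 * 100
= 57.2%

57.2%


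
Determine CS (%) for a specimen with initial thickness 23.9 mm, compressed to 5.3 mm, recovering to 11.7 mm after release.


CS = (t0 - recovered) / (t0 - ts) * 100
= (23.9 - 11.7) / (23.9 - 5.3) * 100
= 12.2 / 18.6 * 100
= 65.6%

65.6%


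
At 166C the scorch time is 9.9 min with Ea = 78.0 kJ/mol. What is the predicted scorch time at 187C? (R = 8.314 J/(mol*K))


Convert temperatures: T1 = 166 + 273.15 = 439.15 K, T2 = 187 + 273.15 = 460.15 K
ts2_new = 9.9 * exp(78000 / 8.314 * (1/460.15 - 1/439.15))
1/T2 - 1/T1 = -1.0392e-04
ts2_new = 3.73 min

3.73 min


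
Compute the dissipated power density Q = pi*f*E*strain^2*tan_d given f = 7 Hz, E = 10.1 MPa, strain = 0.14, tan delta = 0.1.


Q = pi * f * E * strain^2 * tan_d
= pi * 7 * 10.1 * 0.14^2 * 0.1
= pi * 7 * 10.1 * 0.0196 * 0.1
= 0.4353

Q = 0.4353


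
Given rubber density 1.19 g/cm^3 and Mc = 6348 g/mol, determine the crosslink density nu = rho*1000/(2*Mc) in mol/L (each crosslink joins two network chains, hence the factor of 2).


nu = rho * 1000 / (2 * Mc)
nu = 1.19 * 1000 / (2 * 6348)
nu = 1190.0 / 12696
nu = 0.0937 mol/L

0.0937 mol/L


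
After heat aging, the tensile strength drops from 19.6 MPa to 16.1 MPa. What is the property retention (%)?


Retention = aged / original * 100
= 16.1 / 19.6 * 100
= 82.1%

82.1%


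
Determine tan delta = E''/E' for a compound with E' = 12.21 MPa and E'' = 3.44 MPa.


tan delta = E'' / E'
= 3.44 / 12.21
= 0.2817

tan delta = 0.2817


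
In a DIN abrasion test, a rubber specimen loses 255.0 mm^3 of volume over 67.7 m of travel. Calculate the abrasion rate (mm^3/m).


Rate = volume_loss / distance
= 255.0 / 67.7
= 3.767 mm^3/m

3.767 mm^3/m


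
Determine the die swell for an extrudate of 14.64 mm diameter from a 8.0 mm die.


Die swell ratio = D_extrudate / D_die
= 14.64 / 8.0
= 1.83

Die swell = 1.83


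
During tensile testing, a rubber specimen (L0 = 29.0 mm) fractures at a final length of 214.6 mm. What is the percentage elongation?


Elongation = (Lf - L0) / L0 * 100
= (214.6 - 29.0) / 29.0 * 100
= 185.6 / 29.0 * 100
= 640.0%

640.0%


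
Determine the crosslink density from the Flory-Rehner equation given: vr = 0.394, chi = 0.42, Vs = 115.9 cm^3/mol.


ln(1 - vr) = ln(1 - 0.394) = -0.5009
Numerator = -((-0.5009) + 0.394 + 0.42 * 0.394^2) = 0.0417
Denominator = 115.9 * (0.394^(1/3) - 0.394/2) = 62.1344
nu = 0.0417 / 62.1344 = 6.7074e-04 mol/cm^3

6.7074e-04 mol/cm^3


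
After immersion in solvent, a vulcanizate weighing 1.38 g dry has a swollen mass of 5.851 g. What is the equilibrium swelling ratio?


Q = W_swollen / W_dry
Q = 5.851 / 1.38
Q = 4.24

Q = 4.24


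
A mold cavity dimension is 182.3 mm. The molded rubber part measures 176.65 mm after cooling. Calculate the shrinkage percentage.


Shrinkage = (mold - part) / mold * 100
= (182.3 - 176.65) / 182.3 * 100
= 5.65 / 182.3 * 100
= 3.1%

3.1%


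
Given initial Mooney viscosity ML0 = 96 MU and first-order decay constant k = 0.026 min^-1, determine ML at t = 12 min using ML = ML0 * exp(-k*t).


ML = ML0 * exp(-k * t)
ML = 96 * exp(-0.026 * 12)
ML = 96 * 0.7320
ML = 70.27 MU

70.27 MU
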